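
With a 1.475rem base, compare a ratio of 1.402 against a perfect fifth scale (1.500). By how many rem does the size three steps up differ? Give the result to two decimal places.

0.91rem

At 1.402: 1.475 × 1.402³ = 4.0648rem
Perfect fifth: 1.475 × 1.500³ = 4.9781rem
Difference: 4.9781 − 4.0648 = 0.9133rem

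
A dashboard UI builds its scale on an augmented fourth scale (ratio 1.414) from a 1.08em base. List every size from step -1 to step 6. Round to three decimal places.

0.764em, 1.080em, 1.527em, 2.159em, 3.053em, 4.317em, 6.105em, 8.632em

Step -1: 1.08 ÷ 1.414 = 0.764
Step 0: 1.08em
Step 1: 1.08 × 1.414 = 1.527
Step 2: 1.08 × 1.414² = 2.159
Step 3: 1.08 × 1.414³ = 3.053
Step 4: 1.08 × 1.414⁴ = 4.317
Step 5: 1.08 × 1.414⁵ = 6.105
Step 6: 1.08 × 1.414⁶ = 8.632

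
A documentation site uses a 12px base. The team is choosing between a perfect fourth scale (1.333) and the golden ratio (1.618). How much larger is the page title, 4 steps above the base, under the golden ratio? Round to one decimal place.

44.4px

Perfect fourth: 12.0 × 1.333⁴ = 37.888px
Golden ratio: 12.0 × 1.618⁴ = 82.242px
Difference: 82.242 − 37.888 = 44.354px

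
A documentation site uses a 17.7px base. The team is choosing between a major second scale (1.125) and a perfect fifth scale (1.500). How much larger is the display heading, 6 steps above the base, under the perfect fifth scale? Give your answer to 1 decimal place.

165.7px

Major second: 17.7 × 1.125⁶ = 35.883px
Perfect fifth: 17.7 × 1.500⁶ = 201.614px
Difference: 201.614 − 35.883 = 165.731px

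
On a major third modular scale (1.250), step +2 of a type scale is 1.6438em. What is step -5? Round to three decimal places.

0.345em

1.6438 ÷ 1.250⁷ = 1.6438 ÷ 4.76837 ≈ 0.345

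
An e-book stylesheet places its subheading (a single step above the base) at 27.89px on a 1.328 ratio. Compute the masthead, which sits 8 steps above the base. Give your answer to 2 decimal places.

Moving from step +1 to step +8 is 7 steps up, so multiply by r⁷.
27.89 × 1.328⁷ = 27.89 × 7.28428 ≈ 203.159

203.16px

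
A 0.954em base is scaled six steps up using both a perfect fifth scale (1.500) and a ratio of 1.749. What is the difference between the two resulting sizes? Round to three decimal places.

16.441em

Perfect fifth: 0.954 × 1.500⁶ = 10.86666em
At 1.749: 0.954 × 1.749⁶ = 27.30783em
Difference: 27.30783 − 10.86666 = 16.44117em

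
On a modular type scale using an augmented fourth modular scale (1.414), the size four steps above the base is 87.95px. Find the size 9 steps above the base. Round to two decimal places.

87.95 × 1.414⁵ = 87.95 × 5.65258 ≈ 497.145

497.14px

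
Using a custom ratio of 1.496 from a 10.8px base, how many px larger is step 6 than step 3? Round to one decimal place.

Step 3: 10.8 × 1.496³ = 36.159px
Step 6: 10.8 × 1.496⁶ = 121.064px
Difference: 121.064 − 36.159 = 84.905px

84.9px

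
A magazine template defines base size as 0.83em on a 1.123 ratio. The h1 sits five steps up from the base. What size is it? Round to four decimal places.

1.4824em

A modular type scale is a geometric sequence: sizeₙ = base × rⁿ.
0.83 × 1.123⁵ = 0.83 × 1.78607 ≈ 1.4824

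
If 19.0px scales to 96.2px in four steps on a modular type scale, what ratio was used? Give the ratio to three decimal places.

1.500

r⁴ = 96.2 / 19.0, so r = (96.2/19.0)^(1/4).
r = 5.0632^(1/4) ≈ 1.5000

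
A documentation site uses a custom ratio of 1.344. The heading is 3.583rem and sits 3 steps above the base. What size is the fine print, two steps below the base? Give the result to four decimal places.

Moving from step +3 to step -2 is 5 steps down, so divide by r⁵.
3.583 ÷ 1.344⁵ = 3.583 ÷ 4.38527 ≈ 0.8171

0.8171rem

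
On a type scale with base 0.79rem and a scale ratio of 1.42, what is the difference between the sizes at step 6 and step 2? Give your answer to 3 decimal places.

Step 2: 0.79 × 1.42² = 1.59296rem
Step 6: 0.79 × 1.42⁶ = 6.47675rem
Difference: 6.47675 − 1.59296 = 4.88379rem

4.884rem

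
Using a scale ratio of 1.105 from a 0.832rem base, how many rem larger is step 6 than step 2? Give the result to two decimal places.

Step 2: 0.832 × 1.105² = 1.0159rem
Step 6: 0.832 × 1.105⁶ = 1.5146rem
Difference: 1.5146 − 1.0159 = 0.4987rem

0.50rem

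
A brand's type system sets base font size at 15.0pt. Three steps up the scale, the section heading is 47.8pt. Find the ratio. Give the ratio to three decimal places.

1.472

r³ = 47.8 / 15.0, so r = (47.8/15.0)^(1/3).
r = 3.1867^(1/3) ≈ 1.4716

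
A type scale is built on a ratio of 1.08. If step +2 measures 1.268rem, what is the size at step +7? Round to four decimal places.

1.8631rem

1.268 × 1.08⁵ = 1.268 × 1.46933 ≈ 1.8631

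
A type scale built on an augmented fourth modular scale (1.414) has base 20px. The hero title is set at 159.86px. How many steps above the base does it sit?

6

1.414ⁿ = 159.86 / 20 = 7.9930
n = ln(7.9930) / ln(1.414) = 2.0786 / 0.3464 ≈ 6.00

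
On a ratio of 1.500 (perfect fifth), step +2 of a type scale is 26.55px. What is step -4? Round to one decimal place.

2.3px

Moving from step +2 to step -4 is 6 steps down, so divide by r⁶.
26.55 ÷ 1.500⁶ = 26.55 ÷ 11.39062 ≈ 2.331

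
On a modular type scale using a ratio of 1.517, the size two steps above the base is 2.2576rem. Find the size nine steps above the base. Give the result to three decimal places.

41.739rem

Moving from step +2 to step +9 is 7 steps up, so multiply by r⁷.
2.2576 × 1.517⁷ = 2.2576 × 18.48839 ≈ 41.739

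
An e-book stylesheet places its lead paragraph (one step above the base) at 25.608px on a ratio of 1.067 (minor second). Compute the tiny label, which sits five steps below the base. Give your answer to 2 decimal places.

17.35px

The gap is -5 − (1) = -6 steps, so the factor is 1.067^-6.
25.608 ÷ 1.067⁶ = 25.608 ÷ 1.47566 ≈ 17.354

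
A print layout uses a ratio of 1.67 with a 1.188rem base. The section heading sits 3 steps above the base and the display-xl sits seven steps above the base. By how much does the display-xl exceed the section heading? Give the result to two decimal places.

Step 3: 1.188 × 1.67³ = 5.5331rem
Step 7: 1.188 × 1.67⁷ = 43.0360rem
Difference: 43.0360 − 5.5331 = 37.5029rem

37.50rem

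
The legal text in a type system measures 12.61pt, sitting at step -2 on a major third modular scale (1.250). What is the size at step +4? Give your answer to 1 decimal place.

48.1pt

12.61 × 1.250⁶ = 12.61 × 3.81470 ≈ 48.103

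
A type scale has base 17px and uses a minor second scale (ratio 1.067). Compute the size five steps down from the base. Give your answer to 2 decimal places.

12.29px

17.0 ÷ 1.067⁵ = 17.0 ÷ 1.38300 ≈ 12.29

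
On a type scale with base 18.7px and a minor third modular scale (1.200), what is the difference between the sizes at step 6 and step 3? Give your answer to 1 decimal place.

23.5px

Step 3: 18.7 × 1.200³ = 32.314px
Step 6: 18.7 × 1.200⁶ = 55.838px
Difference: 55.838 − 32.314 = 23.524px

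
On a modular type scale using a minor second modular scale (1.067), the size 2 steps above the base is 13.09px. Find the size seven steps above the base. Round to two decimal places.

18.10px

13.09 × 1.067⁵ = 13.09 × 1.38300 ≈ 18.103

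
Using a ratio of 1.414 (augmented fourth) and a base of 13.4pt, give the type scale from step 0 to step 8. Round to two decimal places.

13.40pt, 18.95pt, 26.79pt, 37.88pt, 53.57pt, 75.74pt, 107.10pt, 151.44pt, 214.14pt

Step 0: 13.4pt
Step 1: 13.4 × 1.414 = 18.95
Step 2: 13.4 × 1.414² = 26.79
Step 3: 13.4 × 1.414³ = 37.88
Step 4: 13.4 × 1.414⁴ = 53.57
Step 5: 13.4 × 1.414⁵ = 75.74
Step 6: 13.4 × 1.414⁶ = 107.10
Step 7: 13.4 × 1.414⁷ = 151.44
Step 8: 13.4 × 1.414⁸ = 214.14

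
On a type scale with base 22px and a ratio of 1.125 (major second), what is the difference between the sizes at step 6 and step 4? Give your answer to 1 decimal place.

Step 4: 22.0 × 1.125⁴ = 35.240px
Step 6: 22.0 × 1.125⁶ = 44.600px
Difference: 44.600 − 35.240 = 9.360px

9.4px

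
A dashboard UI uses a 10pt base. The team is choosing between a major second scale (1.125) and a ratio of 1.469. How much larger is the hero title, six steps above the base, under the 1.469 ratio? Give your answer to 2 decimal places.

Major second: 10.0 × 1.125⁶ = 20.2729pt
At 1.469: 10.0 × 1.469⁶ = 100.4918pt
Difference: 100.4918 − 20.2729 = 80.2189pt

80.22pt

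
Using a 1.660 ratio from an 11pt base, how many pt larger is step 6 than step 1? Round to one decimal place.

Step 1: 11.0 × 1.660 = 18.260pt
Step 6: 11.0 × 1.660⁶ = 230.166pt
Difference: 230.166 − 18.260 = 211.906pt

211.9pt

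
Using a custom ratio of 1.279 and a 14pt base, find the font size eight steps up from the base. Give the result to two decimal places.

100.25pt

Every step multiplies by the scale ratio.
14.0 × 1.279⁸ = 14.0 × 7.16085 ≈ 100.25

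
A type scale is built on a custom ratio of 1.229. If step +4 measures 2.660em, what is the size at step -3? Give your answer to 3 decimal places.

2.660 ÷ 1.229⁷ = 2.660 ÷ 4.23510 ≈ 0.628

0.628em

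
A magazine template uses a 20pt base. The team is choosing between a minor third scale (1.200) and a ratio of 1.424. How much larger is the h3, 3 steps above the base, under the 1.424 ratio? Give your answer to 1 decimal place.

23.2pt

Minor third: 20.0 × 1.200³ = 34.560pt
At 1.424: 20.0 × 1.424³ = 57.751pt
Difference: 57.751 − 34.560 = 23.191pt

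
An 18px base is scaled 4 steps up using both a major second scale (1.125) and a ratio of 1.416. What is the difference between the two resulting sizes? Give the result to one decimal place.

43.5px

Major second: 18.0 × 1.125⁴ = 28.833px
At 1.416: 18.0 × 1.416⁴ = 72.364px
Difference: 72.364 − 28.833 = 43.531px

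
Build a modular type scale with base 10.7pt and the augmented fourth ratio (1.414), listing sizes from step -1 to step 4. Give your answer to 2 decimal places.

Step -1: 10.7 ÷ 1.414 = 7.57
Step 0: 10.7pt
Step 1: 10.7 × 1.414 = 15.13
Step 2: 10.7 × 1.414² = 21.39
Step 3: 10.7 × 1.414³ = 30.25
Step 4: 10.7 × 1.414⁴ = 42.77

7.57pt, 10.70pt, 15.13pt, 21.39pt, 30.25pt, 42.77pt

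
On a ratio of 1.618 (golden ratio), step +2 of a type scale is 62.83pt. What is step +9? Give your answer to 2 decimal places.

1823.97pt

62.83 × 1.618⁷ = 62.83 × 29.03017 ≈ 1823.966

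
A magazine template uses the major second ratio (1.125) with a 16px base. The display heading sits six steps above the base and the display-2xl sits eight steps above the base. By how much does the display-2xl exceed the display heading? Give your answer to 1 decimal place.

Step 6: 16.0 × 1.125⁶ = 32.437px
Step 8: 16.0 × 1.125⁸ = 41.053px
Difference: 41.053 − 32.437 = 8.616px

8.6px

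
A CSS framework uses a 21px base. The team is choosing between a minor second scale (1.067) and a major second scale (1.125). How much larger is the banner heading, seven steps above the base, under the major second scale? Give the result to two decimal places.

14.83px

Minor second: 21.0 × 1.067⁷ = 33.0651px
Major second: 21.0 × 1.125⁷ = 47.8946px
Difference: 47.8946 − 33.0651 = 14.8295px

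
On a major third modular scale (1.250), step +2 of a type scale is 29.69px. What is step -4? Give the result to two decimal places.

7.78px

Moving from step +2 to step -4 is 6 steps down, so divide by r⁶.
29.69 ÷ 1.250⁶ = 29.69 ÷ 3.81470 ≈ 7.783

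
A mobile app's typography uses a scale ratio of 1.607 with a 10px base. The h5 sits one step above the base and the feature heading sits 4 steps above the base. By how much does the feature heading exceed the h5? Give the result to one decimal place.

50.6px

Step 1: 10.0 × 1.607 = 16.070px
Step 4: 10.0 × 1.607⁴ = 66.690px
Difference: 66.690 − 16.070 = 50.620px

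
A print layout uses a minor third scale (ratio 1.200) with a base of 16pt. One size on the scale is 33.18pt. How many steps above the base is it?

4

1.200ⁿ = 33.18 / 16 = 2.0737
n = ln(2.0737) / ln(1.200) = 0.7294 / 0.1823 ≈ 4.00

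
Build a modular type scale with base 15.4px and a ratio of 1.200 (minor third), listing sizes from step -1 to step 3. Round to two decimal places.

12.83px, 15.40px, 18.48px, 22.18px, 26.61px

Step -1: 15.4 ÷ 1.200 = 12.83
Step 0: 15.4px
Step 1: 15.4 × 1.200 = 18.48
Step 2: 15.4 × 1.200² = 22.18
Step 3: 15.4 × 1.200³ = 26.61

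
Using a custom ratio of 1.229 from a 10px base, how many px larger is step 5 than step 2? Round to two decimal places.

12.93px

Step 2: 10.0 × 1.229² = 15.1044px
Step 5: 10.0 × 1.229⁵ = 28.0388px
Difference: 28.0388 − 15.1044 = 12.9344px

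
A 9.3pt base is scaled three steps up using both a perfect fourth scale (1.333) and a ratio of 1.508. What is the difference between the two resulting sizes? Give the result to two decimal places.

9.86pt

Perfect fourth: 9.3 × 1.333³ = 22.0279pt
At 1.508: 9.3 × 1.508³ = 31.8924pt
Difference: 31.8924 − 22.0279 = 9.8645pt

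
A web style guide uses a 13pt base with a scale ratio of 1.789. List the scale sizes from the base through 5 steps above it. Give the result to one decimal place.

Step 0: 13pt
Step 1: 13.0 × 1.789 = 23.3
Step 2: 13.0 × 1.789² = 41.6
Step 3: 13.0 × 1.789³ = 74.4
Step 4: 13.0 × 1.789⁴ = 133.2
Step 5: 13.0 × 1.789⁵ = 238.2

13.0pt, 23.3pt, 41.6pt, 74.4pt, 133.2pt, 238.2pt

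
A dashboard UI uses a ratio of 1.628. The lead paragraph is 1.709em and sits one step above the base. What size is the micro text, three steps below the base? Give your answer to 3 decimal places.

0.243em

1.709 ÷ 1.628⁴ = 1.709 ÷ 7.02454 ≈ 0.243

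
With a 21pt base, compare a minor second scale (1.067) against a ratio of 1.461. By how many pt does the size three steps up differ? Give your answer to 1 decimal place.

40.0pt

Minor second: 21.0 × 1.067³ = 25.510pt
At 1.461: 21.0 × 1.461³ = 65.489pt
Difference: 65.489 − 25.510 = 39.979pt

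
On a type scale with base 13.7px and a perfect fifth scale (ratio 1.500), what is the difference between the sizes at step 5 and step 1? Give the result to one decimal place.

Step 1: 13.7 × 1.500 = 20.550px
Step 5: 13.7 × 1.500⁵ = 104.034px
Difference: 104.034 − 20.550 = 83.484px

83.5px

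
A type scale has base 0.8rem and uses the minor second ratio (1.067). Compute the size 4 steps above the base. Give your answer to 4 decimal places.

Every step multiplies by the scale ratio.
0.8 × 1.067⁴ = 0.8 × 1.29616 ≈ 1.0369

1.0369rem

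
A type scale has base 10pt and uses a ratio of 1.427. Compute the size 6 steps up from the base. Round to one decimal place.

10.0 × 1.427⁶ = 10.0 × 8.44391 ≈ 84.44

84.4pt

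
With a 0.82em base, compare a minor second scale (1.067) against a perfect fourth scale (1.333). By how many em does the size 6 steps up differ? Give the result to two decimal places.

3.39em

Minor second: 0.82 × 1.067⁶ = 1.2100em
Perfect fourth: 0.82 × 1.333⁶ = 4.6004em
Difference: 4.6004 − 1.2100 = 3.3904em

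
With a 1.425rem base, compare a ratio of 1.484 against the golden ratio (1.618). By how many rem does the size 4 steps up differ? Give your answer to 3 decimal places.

2.855rem

At 1.484: 1.425 × 1.484⁴ = 6.91115rem
Golden ratio: 1.425 × 1.618⁴ = 9.76627rem
Difference: 9.76627 − 6.91115 = 2.85512rem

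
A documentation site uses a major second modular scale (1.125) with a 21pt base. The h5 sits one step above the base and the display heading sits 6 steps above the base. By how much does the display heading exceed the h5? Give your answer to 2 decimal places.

Step 1: 21.0 × 1.125 = 23.6250pt
Step 6: 21.0 × 1.125⁶ = 42.5730pt
Difference: 42.5730 − 23.6250 = 18.9480pt

18.95pt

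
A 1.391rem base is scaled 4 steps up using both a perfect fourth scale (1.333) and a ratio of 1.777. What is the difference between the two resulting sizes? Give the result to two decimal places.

Perfect fourth: 1.391 × 1.333⁴ = 4.3919rem
At 1.777: 1.391 × 1.777⁴ = 13.8700rem
Difference: 13.8700 − 4.3919 = 9.4781rem

9.48rem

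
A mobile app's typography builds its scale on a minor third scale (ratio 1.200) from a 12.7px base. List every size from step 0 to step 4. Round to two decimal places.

Step 0: 12.7px
Step 1: 12.7 × 1.200 = 15.24
Step 2: 12.7 × 1.200² = 18.29
Step 3: 12.7 × 1.200³ = 21.95
Step 4: 12.7 × 1.200⁴ = 26.33

12.70px, 15.24px, 18.29px, 21.95px, 26.33px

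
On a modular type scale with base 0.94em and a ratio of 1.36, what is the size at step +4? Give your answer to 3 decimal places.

A modular type scale is a geometric sequence: sizeₙ = base × rⁿ.
0.94 × 1.36⁴ = 0.94 × 3.42102 ≈ 3.216

3.216em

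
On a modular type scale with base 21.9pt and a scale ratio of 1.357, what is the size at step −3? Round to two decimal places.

8.76pt

Every step multiplies by the scale ratio.
21.9 ÷ 1.357³ = 21.9 ÷ 2.49885 ≈ 8.76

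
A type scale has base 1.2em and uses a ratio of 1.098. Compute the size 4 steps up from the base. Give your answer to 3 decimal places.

1.2 × 1.098⁴ = 1.2 × 1.45348 ≈ 1.744

1.744em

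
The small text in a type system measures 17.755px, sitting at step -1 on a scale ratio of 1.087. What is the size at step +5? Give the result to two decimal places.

29.29px

17.755 × 1.087⁶ = 17.755 × 1.64959 ≈ 29.289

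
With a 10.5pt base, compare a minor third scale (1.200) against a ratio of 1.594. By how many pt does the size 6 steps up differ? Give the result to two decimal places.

140.88pt

Minor third: 10.5 × 1.200⁶ = 31.3528pt
At 1.594: 10.5 × 1.594⁶ = 172.2341pt
Difference: 172.2341 − 31.3528 = 140.8813pt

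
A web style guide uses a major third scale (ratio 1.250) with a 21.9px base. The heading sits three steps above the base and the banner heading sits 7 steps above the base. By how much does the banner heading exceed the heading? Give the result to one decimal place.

Step 3: 21.9 × 1.250³ = 42.773px
Step 7: 21.9 × 1.250⁷ = 104.427px
Difference: 104.427 − 42.773 = 61.654px

61.7px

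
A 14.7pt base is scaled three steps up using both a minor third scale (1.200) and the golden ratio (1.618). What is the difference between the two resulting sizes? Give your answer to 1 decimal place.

Minor third: 14.7 × 1.200³ = 25.402pt
Golden ratio: 14.7 × 1.618³ = 62.266pt
Difference: 62.266 − 25.402 = 36.864pt

36.9pt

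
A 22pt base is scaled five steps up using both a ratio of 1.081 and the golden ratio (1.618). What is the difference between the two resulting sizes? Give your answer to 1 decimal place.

211.5pt

At 1.081: 22.0 × 1.081⁵ = 32.475pt
Golden ratio: 22.0 × 1.618⁵ = 243.958pt
Difference: 243.958 − 32.475 = 211.483pt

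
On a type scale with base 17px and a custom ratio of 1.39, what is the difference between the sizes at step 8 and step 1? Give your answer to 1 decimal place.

Step 1: 17.0 × 1.39 = 23.630px
Step 8: 17.0 × 1.39⁸ = 236.901px
Difference: 236.901 − 23.630 = 213.271px

213.3px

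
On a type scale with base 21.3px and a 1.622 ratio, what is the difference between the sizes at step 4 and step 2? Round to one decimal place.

91.4px

Step 2: 21.3 × 1.622² = 56.038px
Step 4: 21.3 × 1.622⁴ = 147.429px
Difference: 147.429 − 56.038 = 91.391px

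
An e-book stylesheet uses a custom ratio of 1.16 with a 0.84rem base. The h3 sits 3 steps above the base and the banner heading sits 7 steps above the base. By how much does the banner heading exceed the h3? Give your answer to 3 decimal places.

1.063rem

Step 3: 0.84 × 1.16³ = 1.31115rem
Step 7: 0.84 × 1.16⁷ = 2.37402rem
Difference: 2.37402 − 1.31115 = 1.06287rem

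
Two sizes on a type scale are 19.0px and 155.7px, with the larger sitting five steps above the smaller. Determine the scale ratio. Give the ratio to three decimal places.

1.523

The ratio satisfies 19.0 × r⁵ = 155.7, so r = (155.7 / 19.0)^(1/5).
r = 8.1947^(1/5) ≈ 1.5230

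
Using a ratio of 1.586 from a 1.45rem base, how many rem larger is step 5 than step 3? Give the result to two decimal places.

8.77rem

Step 3: 1.45 × 1.586³ = 5.7847rem
Step 5: 1.45 × 1.586⁵ = 14.5507rem
Difference: 14.5507 − 5.7847 = 8.7660rem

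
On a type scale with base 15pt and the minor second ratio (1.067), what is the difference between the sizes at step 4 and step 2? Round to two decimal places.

2.37pt

Step 2: 15.0 × 1.067² = 17.0773pt
Step 4: 15.0 × 1.067⁴ = 19.4424pt
Difference: 19.4424 − 17.0773 = 2.3651pt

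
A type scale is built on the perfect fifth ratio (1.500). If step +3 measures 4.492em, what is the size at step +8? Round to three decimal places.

Moving from step +3 to step +8 is 5 steps up, so multiply by r⁵.
4.492 × 1.500⁵ = 4.492 × 7.59375 ≈ 34.111

34.111em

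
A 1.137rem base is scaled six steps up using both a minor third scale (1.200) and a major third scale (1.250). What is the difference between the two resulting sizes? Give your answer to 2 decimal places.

Minor third: 1.137 × 1.200⁶ = 3.3951rem
Major third: 1.137 × 1.250⁶ = 4.3373rem
Difference: 4.3373 − 3.3951 = 0.9422rem

0.94rem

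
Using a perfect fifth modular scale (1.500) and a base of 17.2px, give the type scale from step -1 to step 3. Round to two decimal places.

Step -1: 17.2 ÷ 1.500 = 11.47
Step 0: 17.2px
Step 1: 17.2 × 1.500 = 25.80
Step 2: 17.2 × 1.500² = 38.70
Step 3: 17.2 × 1.500³ = 58.05

11.47px, 17.20px, 25.80px, 38.70px, 58.05px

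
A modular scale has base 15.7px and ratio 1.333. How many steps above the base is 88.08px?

1.333ⁿ = 88.08 / 15.7 = 5.6102
n = ln(5.6102) / ln(1.333) = 1.7246 / 0.2874 ≈ 6.00

6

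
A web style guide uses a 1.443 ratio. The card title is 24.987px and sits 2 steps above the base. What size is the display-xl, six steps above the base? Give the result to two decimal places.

Moving from step +2 to step +6 is 4 steps up, so multiply by r⁴.
24.987 × 1.443⁴ = 24.987 × 4.33576 ≈ 108.338

108.34px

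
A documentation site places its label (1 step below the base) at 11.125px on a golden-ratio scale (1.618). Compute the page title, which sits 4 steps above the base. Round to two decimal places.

Moving from step -1 to step +4 is 5 steps up, so multiply by r⁵.
11.125 × 1.618⁵ = 11.125 × 11.08901 ≈ 123.365

123.37px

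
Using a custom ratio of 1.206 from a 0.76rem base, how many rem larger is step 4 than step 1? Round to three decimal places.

0.691rem

Step 1: 0.76 × 1.206 = 0.91656rem
Step 4: 0.76 × 1.206⁴ = 1.60769rem
Difference: 1.60769 − 0.91656 = 0.69113rem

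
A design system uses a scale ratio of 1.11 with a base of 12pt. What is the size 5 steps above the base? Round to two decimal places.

20.22pt

A modular type scale is a geometric sequence: sizeₙ = base × rⁿ.
12.0 × 1.11⁵ = 12.0 × 1.68506 ≈ 20.22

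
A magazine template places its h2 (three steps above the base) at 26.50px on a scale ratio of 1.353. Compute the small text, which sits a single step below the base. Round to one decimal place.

7.9px

Moving from step +3 to step -1 is 4 steps down, so divide by r⁴.
26.50 ÷ 1.353⁴ = 26.50 ÷ 3.35113 ≈ 7.908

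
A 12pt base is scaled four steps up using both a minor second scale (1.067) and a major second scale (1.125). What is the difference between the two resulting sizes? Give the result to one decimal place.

3.7pt

Minor second: 12.0 × 1.067⁴ = 15.554pt
Major second: 12.0 × 1.125⁴ = 19.222pt
Difference: 19.222 − 15.554 = 3.668pt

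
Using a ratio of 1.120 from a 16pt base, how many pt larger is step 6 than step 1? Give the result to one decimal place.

13.7pt

Step 1: 16.0 × 1.120 = 17.920pt
Step 6: 16.0 × 1.120⁶ = 31.581pt
Difference: 31.581 − 17.920 = 13.661pt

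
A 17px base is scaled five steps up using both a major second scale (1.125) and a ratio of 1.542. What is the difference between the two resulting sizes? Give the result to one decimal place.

Major second: 17.0 × 1.125⁵ = 30.635px
At 1.542: 17.0 × 1.542⁵ = 148.208px
Difference: 148.208 − 30.635 = 117.573px

117.6px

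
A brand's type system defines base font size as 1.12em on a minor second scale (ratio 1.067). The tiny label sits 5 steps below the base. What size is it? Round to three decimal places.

0.810em

Each step on a modular scale multiplies by the ratio, so the size n steps from the base is base × ratioⁿ.
1.12 ÷ 1.067⁵ = 1.12 ÷ 1.38300 ≈ 0.810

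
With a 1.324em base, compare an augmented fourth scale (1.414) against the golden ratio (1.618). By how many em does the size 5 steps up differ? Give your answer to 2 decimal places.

Augmented fourth: 1.324 × 1.414⁵ = 7.4840em
Golden ratio: 1.324 × 1.618⁵ = 14.6818em
Difference: 14.6818 − 7.4840 = 7.1978em

7.20em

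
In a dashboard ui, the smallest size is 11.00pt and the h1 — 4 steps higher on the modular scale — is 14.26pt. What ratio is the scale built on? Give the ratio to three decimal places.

The ratio satisfies 11.00 × r⁴ = 14.26, so r = (14.26 / 11.00)^(1/4).
r = 1.2964^(1/4) ≈ 1.0670

1.067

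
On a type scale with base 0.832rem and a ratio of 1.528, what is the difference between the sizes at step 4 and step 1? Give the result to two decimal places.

Step 1: 0.832 × 1.528 = 1.2713rem
Step 4: 0.832 × 1.528⁴ = 4.5354rem
Difference: 4.5354 − 1.2713 = 3.2641rem

3.26rem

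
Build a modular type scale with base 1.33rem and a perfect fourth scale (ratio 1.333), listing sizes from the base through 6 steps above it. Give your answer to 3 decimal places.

1.330rem, 1.773rem, 2.363rem, 3.150rem, 4.199rem, 5.598rem, 7.462rem

Step 0: 1.33rem
Step 1: 1.33 × 1.333 = 1.773
Step 2: 1.33 × 1.333² = 2.363
Step 3: 1.33 × 1.333³ = 3.150
Step 4: 1.33 × 1.333⁴ = 4.199
Step 5: 1.33 × 1.333⁵ = 5.598
Step 6: 1.33 × 1.333⁶ = 7.462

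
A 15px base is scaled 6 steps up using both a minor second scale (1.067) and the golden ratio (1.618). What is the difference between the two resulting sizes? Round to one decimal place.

247.0px

Minor second: 15.0 × 1.067⁶ = 22.135px
Golden ratio: 15.0 × 1.618⁶ = 269.130px
Difference: 269.130 − 22.135 = 246.995px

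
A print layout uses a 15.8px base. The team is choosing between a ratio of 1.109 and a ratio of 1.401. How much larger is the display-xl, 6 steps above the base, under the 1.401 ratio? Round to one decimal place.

At 1.109: 15.8 × 1.109⁶ = 29.393px
At 1.401: 15.8 × 1.401⁶ = 119.477px
Difference: 119.477 − 29.393 = 90.084px

90.1px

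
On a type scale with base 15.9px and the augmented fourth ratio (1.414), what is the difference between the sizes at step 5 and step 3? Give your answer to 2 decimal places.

44.92px

Step 3: 15.9 × 1.414³ = 44.9516px
Step 5: 15.9 × 1.414⁵ = 89.8761px
Difference: 89.8761 − 44.9516 = 44.9245px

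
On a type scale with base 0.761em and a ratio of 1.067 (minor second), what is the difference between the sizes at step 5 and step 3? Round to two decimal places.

0.13em

Step 3: 0.761 × 1.067³ = 0.9244em
Step 5: 0.761 × 1.067⁵ = 1.0525em
Difference: 1.0525 − 0.9244 = 0.1281em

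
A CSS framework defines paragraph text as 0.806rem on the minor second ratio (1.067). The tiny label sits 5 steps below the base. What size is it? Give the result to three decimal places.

0.806 ÷ 1.067⁵ = 0.806 ÷ 1.38300 ≈ 0.583

0.583rem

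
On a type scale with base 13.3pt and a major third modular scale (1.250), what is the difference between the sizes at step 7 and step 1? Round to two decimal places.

46.79pt

Step 1: 13.3 × 1.250 = 16.6250pt
Step 7: 13.3 × 1.250⁷ = 63.4193pt
Difference: 63.4193 − 16.6250 = 46.7943pt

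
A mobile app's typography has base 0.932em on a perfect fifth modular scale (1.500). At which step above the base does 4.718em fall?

1.500ⁿ = 4.718 / 0.932 = 5.0622
n = ln(5.0622) / ln(1.500) = 1.6218 / 0.4055 ≈ 4.00

4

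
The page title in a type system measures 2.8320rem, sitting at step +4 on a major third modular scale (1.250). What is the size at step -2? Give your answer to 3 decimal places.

2.8320 ÷ 1.250⁶ = 2.8320 ÷ 3.81470 ≈ 0.742

0.742rem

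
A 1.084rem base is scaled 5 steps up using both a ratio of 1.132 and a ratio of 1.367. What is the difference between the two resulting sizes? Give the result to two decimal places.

At 1.132: 1.084 × 1.132⁵ = 2.0149rem
At 1.367: 1.084 × 1.367⁵ = 5.1745rem
Difference: 5.1745 − 2.0149 = 3.1596rem

3.16rem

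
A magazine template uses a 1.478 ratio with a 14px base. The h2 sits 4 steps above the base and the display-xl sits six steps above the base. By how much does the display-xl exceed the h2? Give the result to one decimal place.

Step 4: 14.0 × 1.478⁴ = 66.808px
Step 6: 14.0 × 1.478⁶ = 145.940px
Difference: 145.940 − 66.808 = 79.132px

79.1px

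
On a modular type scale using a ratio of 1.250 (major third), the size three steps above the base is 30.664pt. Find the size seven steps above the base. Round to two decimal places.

74.86pt

Moving from step +3 to step +7 is 4 steps up, so multiply by r⁴.
30.664 × 1.250⁴ = 30.664 × 2.44141 ≈ 74.863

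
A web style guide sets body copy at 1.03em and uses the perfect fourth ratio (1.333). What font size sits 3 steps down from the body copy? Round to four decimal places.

1.03 ÷ 1.333³ = 1.03 ÷ 2.36859 ≈ 0.4349

0.4349em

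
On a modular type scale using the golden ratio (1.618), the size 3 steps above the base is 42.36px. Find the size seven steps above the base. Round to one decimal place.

Moving from step +3 to step +7 is 4 steps up, so multiply by r⁴.
42.36 × 1.618⁴ = 42.36 × 6.85353 ≈ 290.315

290.3px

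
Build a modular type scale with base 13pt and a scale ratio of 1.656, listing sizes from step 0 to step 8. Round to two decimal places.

Step 0: 13pt
Step 1: 13.0 × 1.656 = 21.53
Step 2: 13.0 × 1.656² = 35.65
Step 3: 13.0 × 1.656³ = 59.04
Step 4: 13.0 × 1.656⁴ = 97.77
Step 5: 13.0 × 1.656⁵ = 161.90
Step 6: 13.0 × 1.656⁶ = 268.11
Step 7: 13.0 × 1.656⁷ = 443.98
Step 8: 13.0 × 1.656⁸ = 735.23

13.00pt, 21.53pt, 35.65pt, 59.04pt, 97.77pt, 161.90pt, 268.11pt, 443.98pt, 735.23pt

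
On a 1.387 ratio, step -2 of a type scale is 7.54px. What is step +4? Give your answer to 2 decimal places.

53.68px

7.54 × 1.387⁶ = 7.54 × 7.11965 ≈ 53.682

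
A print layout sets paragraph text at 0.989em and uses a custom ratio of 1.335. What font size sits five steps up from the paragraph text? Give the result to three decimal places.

4.194em

0.989 × 1.335⁵ = 0.989 × 4.24040 ≈ 4.194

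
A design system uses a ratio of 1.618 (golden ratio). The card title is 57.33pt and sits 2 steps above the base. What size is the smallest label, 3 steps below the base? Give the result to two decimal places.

5.17pt

57.33 ÷ 1.618⁵ = 57.33 ÷ 11.08901 ≈ 5.170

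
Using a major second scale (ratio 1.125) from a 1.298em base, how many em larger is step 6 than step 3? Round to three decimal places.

0.783em

Step 3: 1.298 × 1.125³ = 1.84813em
Step 6: 1.298 × 1.125⁶ = 2.63142em
Difference: 2.63142 − 1.84813 = 0.78329em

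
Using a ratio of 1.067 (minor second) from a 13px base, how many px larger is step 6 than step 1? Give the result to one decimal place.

5.3px

Step 1: 13.0 × 1.067 = 13.871px
Step 6: 13.0 × 1.067⁶ = 19.184px
Difference: 19.184 − 13.871 = 5.313px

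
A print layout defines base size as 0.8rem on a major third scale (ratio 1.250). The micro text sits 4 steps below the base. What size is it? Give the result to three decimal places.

0.8 ÷ 1.250⁴ = 0.8 ÷ 2.44141 ≈ 0.328

0.328rem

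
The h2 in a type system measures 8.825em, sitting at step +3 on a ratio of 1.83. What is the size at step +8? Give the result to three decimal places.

181.122em

The gap is 8 − (3) = 5 steps, so the factor is 1.83^5.
8.825 × 1.83⁵ = 8.825 × 20.52369 ≈ 181.122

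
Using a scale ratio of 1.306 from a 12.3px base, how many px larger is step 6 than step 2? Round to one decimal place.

Step 2: 12.3 × 1.306² = 20.979px
Step 6: 12.3 × 1.306⁶ = 61.033px
Difference: 61.033 − 20.979 = 40.054px

40.1px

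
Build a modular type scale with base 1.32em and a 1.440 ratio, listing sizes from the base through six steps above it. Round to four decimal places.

1.3200em, 1.9008em, 2.7372em, 3.9415em, 5.6758em, 8.1731em, 11.7693em

Step 0: 1.32em
Step 1: 1.32 × 1.440 = 1.9008
Step 2: 1.32 × 1.440² = 2.7372
Step 3: 1.32 × 1.440³ = 3.9415
Step 4: 1.32 × 1.440⁴ = 5.6758
Step 5: 1.32 × 1.440⁵ = 8.1731
Step 6: 1.32 × 1.440⁶ = 11.7693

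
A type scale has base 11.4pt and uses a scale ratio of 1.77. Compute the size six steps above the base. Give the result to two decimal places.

Every step multiplies by the scale ratio.
11.4 × 1.77⁶ = 11.4 × 30.74961 ≈ 350.55

350.55pt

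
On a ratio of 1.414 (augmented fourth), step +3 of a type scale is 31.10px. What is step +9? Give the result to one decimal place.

248.6px

The gap is 9 − (3) = 6 steps, so the factor is 1.414^6.
31.10 × 1.414⁶ = 31.10 × 7.99275 ≈ 248.575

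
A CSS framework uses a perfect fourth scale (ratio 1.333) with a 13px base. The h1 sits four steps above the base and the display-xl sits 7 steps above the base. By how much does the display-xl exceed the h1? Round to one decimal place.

56.2px

Step 4: 13.0 × 1.333⁴ = 41.045px
Step 7: 13.0 × 1.333⁷ = 97.220px
Difference: 97.220 − 41.045 = 56.175px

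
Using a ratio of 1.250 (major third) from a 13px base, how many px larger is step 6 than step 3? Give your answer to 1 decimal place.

24.2px

Step 3: 13.0 × 1.250³ = 25.391px
Step 6: 13.0 × 1.250⁶ = 49.591px
Difference: 49.591 − 25.391 = 24.200px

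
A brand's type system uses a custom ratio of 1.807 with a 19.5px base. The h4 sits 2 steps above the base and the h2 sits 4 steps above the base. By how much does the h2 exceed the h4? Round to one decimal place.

144.2px

Step 2: 19.5 × 1.807² = 63.672px
Step 4: 19.5 × 1.807⁴ = 207.906px
Difference: 207.906 − 63.672 = 144.234px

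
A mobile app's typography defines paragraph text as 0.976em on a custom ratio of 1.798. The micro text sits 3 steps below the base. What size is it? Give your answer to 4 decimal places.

A modular type scale is a geometric sequence: sizeₙ = base × rⁿ.
0.976 ÷ 1.798³ = 0.976 ÷ 5.81258 ≈ 0.1679

0.1679em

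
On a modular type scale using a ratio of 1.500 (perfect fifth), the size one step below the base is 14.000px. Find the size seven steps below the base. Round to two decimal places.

1.23px

Moving from step -1 to step -7 is 6 steps down, so divide by r⁶.
14.000 ÷ 1.500⁶ = 14.000 ÷ 11.39062 ≈ 1.229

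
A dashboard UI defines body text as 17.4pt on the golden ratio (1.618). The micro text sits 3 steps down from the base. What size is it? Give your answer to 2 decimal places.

4.11pt

Each step on a modular scale multiplies by the ratio, so the size n steps from the base is base × ratioⁿ.
17.4 ÷ 1.618³ = 17.4 ÷ 4.23580 ≈ 4.11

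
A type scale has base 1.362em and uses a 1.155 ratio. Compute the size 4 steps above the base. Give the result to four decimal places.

2.4238em

1.362 × 1.155⁴ = 1.362 × 1.77962 ≈ 2.4238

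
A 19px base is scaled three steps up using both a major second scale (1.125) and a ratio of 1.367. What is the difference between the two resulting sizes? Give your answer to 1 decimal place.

Major second: 19.0 × 1.125³ = 27.053px
At 1.367: 19.0 × 1.367³ = 48.535px
Difference: 48.535 − 27.053 = 21.482px

21.5px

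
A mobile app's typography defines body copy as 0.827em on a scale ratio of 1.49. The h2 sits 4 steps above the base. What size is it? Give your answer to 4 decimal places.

4.0762em

A modular type scale is a geometric sequence: sizeₙ = base × rⁿ.
0.827 × 1.49⁴ = 0.827 × 4.92884 ≈ 4.0762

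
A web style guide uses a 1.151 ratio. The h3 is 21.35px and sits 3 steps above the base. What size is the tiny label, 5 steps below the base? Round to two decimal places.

Moving from step +3 to step -5 is 8 steps down, so divide by r⁸.
21.35 ÷ 1.151⁸ = 21.35 ÷ 3.08037 ≈ 6.931

6.93px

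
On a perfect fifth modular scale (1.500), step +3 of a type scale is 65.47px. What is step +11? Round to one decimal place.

1677.9px

65.47 × 1.500⁸ = 65.47 × 25.62891 ≈ 1677.924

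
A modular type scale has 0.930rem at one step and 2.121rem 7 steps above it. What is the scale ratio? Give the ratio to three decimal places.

1.125

The ratio satisfies 0.930 × r⁷ = 2.121, so r = (2.121 / 0.930)^(1/7).
r = 2.2806^(1/7) ≈ 1.1250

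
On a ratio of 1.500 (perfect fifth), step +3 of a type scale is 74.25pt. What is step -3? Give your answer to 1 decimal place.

The gap is -3 − (3) = -6 steps, so the factor is 1.500^-6.
74.25 ÷ 1.500⁶ = 74.25 ÷ 11.39062 ≈ 6.519

6.5pt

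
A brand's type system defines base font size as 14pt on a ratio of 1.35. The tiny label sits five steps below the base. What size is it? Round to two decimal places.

14.0 ÷ 1.35⁵ = 14.0 ÷ 4.48403 ≈ 3.12

3.12pt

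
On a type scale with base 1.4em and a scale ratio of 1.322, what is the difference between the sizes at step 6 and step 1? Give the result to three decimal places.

5.623em

Step 1: 1.4 × 1.322 = 1.85080em
Step 6: 1.4 × 1.322⁶ = 7.47337em
Difference: 7.47337 − 1.85080 = 5.62257em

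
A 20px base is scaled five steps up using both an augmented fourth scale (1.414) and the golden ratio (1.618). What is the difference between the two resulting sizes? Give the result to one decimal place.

108.7px

Augmented fourth: 20.0 × 1.414⁵ = 113.052px
Golden ratio: 20.0 × 1.618⁵ = 221.780px
Difference: 221.780 − 113.052 = 108.728px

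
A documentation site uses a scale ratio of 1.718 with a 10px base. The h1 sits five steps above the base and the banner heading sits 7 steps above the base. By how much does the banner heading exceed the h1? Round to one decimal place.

292.1px

Step 5: 10.0 × 1.718⁵ = 149.663px
Step 7: 10.0 × 1.718⁷ = 441.735px
Difference: 441.735 − 149.663 = 292.072px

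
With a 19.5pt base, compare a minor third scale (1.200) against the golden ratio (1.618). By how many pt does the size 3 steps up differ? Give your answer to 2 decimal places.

Minor third: 19.5 × 1.200³ = 33.6960pt
Golden ratio: 19.5 × 1.618³ = 82.5981pt
Difference: 82.5981 − 33.6960 = 48.9021pt

48.90pt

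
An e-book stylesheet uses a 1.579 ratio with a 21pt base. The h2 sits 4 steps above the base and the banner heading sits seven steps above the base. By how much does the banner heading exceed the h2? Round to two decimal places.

383.38pt

Step 4: 21.0 × 1.579⁴ = 130.5413pt
Step 7: 21.0 × 1.579⁷ = 513.9184pt
Difference: 513.9184 − 130.5413 = 383.3771pt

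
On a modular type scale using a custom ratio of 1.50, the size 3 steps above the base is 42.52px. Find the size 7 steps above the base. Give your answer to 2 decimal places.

The gap is 7 − (3) = 4 steps, so the factor is 1.50^4.
42.52 × 1.50⁴ = 42.52 × 5.06250 ≈ 215.258

215.26px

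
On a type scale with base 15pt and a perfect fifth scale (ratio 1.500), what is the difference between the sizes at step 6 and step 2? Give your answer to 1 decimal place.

Step 2: 15.0 × 1.500² = 33.750pt
Step 6: 15.0 × 1.500⁶ = 170.859pt
Difference: 170.859 − 33.750 = 137.109pt

137.1pt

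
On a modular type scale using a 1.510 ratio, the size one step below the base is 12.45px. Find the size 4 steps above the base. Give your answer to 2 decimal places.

12.45 × 1.510⁵ = 12.45 × 7.85027 ≈ 97.736

97.74px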